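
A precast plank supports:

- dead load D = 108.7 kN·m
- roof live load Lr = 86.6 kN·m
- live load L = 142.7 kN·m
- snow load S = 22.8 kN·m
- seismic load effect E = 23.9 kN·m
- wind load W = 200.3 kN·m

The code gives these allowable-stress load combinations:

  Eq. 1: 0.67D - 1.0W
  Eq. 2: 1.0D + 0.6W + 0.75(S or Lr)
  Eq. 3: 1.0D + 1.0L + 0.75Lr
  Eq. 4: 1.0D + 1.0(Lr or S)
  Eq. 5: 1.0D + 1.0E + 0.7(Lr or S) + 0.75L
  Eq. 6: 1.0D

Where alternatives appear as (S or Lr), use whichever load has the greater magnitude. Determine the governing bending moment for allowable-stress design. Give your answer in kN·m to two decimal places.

(S or Lr) → Lr = 86.6 kN·m; (Lr or S) → Lr = 86.6 kN·m.
Eq. 1: 0.67(108.7) - 1.0(200.3) = 72.83 - 200.30 = -127.47
Eq. 2: 1.0(108.7) + 0.6(200.3) + 0.75(86.6) = 108.70 + 120.18 + 64.95 = 293.83
Eq. 3: 1.0(108.7) + 1.0(142.7) + 0.75(86.6) = 108.70 + 142.70 + 64.95 = 316.35
Eq. 4: 1.0(108.7) + 1.0(86.6) = 108.70 + 86.60 = 195.30
Eq. 5: 1.0(108.7) + 1.0(23.9) + 0.7(86.6) + 0.75(142.7) = 108.70 + 23.90 + 60.62 + 107.03 = 300.25
Eq. 6: 1.0(108.7) = 108.70
Maximum is from combination 3.

316.35 kN·m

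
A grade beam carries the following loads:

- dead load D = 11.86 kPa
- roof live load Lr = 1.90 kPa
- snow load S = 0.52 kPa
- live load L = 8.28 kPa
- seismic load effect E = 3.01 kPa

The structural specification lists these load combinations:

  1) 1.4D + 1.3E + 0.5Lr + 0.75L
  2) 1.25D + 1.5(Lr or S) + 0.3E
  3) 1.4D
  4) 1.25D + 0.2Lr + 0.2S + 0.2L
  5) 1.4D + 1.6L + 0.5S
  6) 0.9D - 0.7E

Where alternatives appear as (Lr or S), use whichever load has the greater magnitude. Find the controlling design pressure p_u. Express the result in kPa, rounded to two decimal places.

30.11 kPa

(Lr or S) → Lr = 1.90 kPa.
1) 1.4(11.86) + 1.3(3.01) + 0.5(1.90) + 0.75(8.28) = 27.68
2) 1.25(11.86) + 1.5(1.90) + 0.3(3.01) = 18.58
3) 1.4(11.86) = 16.60
4) 1.25(11.86) + 0.2(1.90) + 0.2(0.52) + 0.2(8.28) = 16.97
5) 1.4(11.86) + 1.6(8.28) + 0.5(0.52) = 30.11
6) 0.9(11.86) - 0.7(3.01) = 8.57
Combination 5 governs: p_u = 30.11 kPa.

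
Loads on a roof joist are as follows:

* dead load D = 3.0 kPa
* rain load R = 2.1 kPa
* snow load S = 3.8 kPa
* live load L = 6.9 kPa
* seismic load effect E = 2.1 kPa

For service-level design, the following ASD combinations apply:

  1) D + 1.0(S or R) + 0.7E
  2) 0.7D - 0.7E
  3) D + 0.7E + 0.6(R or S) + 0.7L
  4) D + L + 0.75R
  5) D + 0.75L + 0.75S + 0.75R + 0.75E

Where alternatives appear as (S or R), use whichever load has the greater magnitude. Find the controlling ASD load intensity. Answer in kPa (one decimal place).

(S or R) → S = 3.8 kPa; (R or S) → S = 3.8 kPa.
1) 1.0(3.0) + 1.0(3.8) + 0.7(2.1) = 3.0 + 3.8 + 1.5 = 8.3
2) 0.7(3.0) - 0.7(2.1) = 2.1 - 1.5 = 0.6
3) 1.0(3.0) + 0.7(2.1) + 0.6(3.8) + 0.7(6.9) = 3.0 + 1.5 + 2.3 + 4.8 = 11.6
4) 1.0(3.0) + 1.0(6.9) + 0.75(2.1) = 3.0 + 6.9 + 1.6 = 11.5
5) 1.0(3.0) + 0.75(6.9) + 0.75(3.8) + 0.75(2.1) + 0.75(2.1) = 14.2
Maximum is from combination 5.

14.2 kPa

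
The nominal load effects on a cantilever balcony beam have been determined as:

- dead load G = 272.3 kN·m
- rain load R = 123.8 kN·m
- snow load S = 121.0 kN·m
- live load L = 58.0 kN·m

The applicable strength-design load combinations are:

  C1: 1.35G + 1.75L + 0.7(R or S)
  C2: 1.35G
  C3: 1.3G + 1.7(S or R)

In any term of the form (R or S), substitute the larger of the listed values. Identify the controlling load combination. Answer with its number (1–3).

Combination 3

(R or S) → R = 123.8 kN·m; (S or R) → R = 123.8 kN·m.
C1: 1.35(272.3) + 1.75(58.0) + 0.7(123.8) = 367.6 + 101.5 + 86.7 = 555.8
C2: 1.35(272.3) = 367.6
C3: 1.3(272.3) + 1.7(123.8) = 354.0 + 210.5 = 564.5
The largest value is 564.5 kN·m from combination 3.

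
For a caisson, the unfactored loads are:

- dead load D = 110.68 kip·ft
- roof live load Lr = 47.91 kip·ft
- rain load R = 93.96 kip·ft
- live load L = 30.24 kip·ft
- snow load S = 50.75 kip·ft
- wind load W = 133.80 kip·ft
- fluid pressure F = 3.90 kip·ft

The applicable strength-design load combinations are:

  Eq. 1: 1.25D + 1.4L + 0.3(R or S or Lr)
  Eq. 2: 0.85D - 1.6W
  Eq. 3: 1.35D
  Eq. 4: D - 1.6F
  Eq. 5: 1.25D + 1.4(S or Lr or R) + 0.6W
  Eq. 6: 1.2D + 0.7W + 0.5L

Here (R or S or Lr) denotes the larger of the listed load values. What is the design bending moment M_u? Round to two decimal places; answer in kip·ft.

350.17 kip·ft

(R or S or Lr) → R = 93.96 kip·ft; (S or Lr or R) → R = 93.96 kip·ft.
Eq. 1: 1.25(110.68) + 1.4(30.24) + 0.3(93.96) = 208.87
Eq. 2: 0.85(110.68) - 1.6(133.80) = 94.08 - 214.08 = -120.00
Eq. 3: 1.35(110.68) = 149.42
Eq. 4: 1.0(110.68) - 1.6(3.90) = 110.68 - 6.24 = 104.44
Eq. 5: 1.25(110.68) + 1.4(93.96) + 0.6(133.80) = 138.35 + 131.54 + 80.28 = 350.17
Eq. 6: 1.2(110.68) + 0.7(133.80) + 0.5(30.24) = 132.82 + 93.66 + 15.12 = 241.60
Maximum is from combination 5.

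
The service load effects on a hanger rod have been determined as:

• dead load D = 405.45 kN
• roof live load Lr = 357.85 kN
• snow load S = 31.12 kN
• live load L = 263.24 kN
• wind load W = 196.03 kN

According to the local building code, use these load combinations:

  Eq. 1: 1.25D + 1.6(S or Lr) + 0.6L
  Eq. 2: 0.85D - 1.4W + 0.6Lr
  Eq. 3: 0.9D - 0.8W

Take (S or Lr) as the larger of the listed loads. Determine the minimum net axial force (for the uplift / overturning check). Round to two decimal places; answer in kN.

(S or Lr) → Lr = 357.85 kN.
Eq. 1: 1.25(405.45) + 1.6(357.85) + 0.6(263.24) = 1237.32
Eq. 2: 0.85(405.45) - 1.4(196.03) + 0.6(357.85) = 284.90
Eq. 3: 0.9(405.45) - 0.8(196.03) = 208.08
Combination 3 gives the minimum: 208.08 kN.

208.08 kN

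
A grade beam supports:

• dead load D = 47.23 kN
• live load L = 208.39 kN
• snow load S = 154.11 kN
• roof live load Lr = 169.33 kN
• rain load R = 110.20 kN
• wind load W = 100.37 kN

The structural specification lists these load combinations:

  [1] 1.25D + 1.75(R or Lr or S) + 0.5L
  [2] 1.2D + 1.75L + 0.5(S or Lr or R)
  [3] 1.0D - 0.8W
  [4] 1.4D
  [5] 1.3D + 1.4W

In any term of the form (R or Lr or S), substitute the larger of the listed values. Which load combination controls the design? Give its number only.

Combination 2

(R or Lr or S) → Lr = 169.33 kN; (S or Lr or R) → Lr = 169.33 kN.
[1] 1.25(47.23) + 1.75(169.33) + 0.5(208.39) = 459.56
[2] 1.2(47.23) + 1.75(208.39) + 0.5(169.33) = 506.02
[3] 1.0(47.23) - 0.8(100.37) = 47.23 - 80.30 = -33.07
[4] 1.4(47.23) = 66.12
[5] 1.3(47.23) + 1.4(100.37) = 61.40 + 140.52 = 201.92
The largest value is 506.02 kN from combination 2.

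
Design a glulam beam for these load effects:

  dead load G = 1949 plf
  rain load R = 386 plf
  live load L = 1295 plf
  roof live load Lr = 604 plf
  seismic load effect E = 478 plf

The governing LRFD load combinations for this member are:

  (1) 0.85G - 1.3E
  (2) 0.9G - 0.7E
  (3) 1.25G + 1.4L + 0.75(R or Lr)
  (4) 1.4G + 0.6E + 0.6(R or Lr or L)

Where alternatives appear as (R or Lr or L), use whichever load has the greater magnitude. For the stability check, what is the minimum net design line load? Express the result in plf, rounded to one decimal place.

1035.3 plf

(R or Lr) → Lr = 604 plf; (R or Lr or L) → L = 1295 plf.
(1) 0.85(1949) - 1.3(478) = 1656.7 - 621.4 = 1035.3
(2) 0.9(1949) - 0.7(478) = 1754.1 - 334.6 = 1419.5
(3) 1.25(1949) + 1.4(1295) + 0.75(604) = 2436.3 + 1813.0 + 453.0 = 4702.3
(4) 1.4(1949) + 0.6(478) + 0.6(1295) = 2728.6 + 286.8 + 777.0 = 3792.4
Combination 1 gives the minimum: 1035.3 plf.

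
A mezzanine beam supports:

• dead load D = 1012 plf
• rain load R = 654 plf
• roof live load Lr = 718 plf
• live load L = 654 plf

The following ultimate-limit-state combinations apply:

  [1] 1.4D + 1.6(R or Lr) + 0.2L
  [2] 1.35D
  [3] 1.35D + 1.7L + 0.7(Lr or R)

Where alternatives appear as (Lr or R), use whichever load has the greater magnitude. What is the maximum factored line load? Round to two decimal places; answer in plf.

(R or Lr) → Lr = 718 plf; (Lr or R) → Lr = 718 plf.
[1] 1.4(1012) + 1.6(718) + 0.2(654) = 2696.40
[2] 1.35(1012) = 1366.20
[3] 1.35(1012) + 1.7(654) + 0.7(718) = 2980.60
Combination 3 governs: w_u = 2980.60 plf.

2980.60 plf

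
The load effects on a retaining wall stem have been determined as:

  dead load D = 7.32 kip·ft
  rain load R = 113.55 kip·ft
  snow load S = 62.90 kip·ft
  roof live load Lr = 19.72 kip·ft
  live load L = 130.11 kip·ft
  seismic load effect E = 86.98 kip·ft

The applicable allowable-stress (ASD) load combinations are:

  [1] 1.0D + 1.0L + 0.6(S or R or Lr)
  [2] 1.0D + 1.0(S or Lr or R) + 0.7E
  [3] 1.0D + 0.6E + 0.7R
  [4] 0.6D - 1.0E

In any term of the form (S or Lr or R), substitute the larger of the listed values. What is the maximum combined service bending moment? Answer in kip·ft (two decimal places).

(S or R or Lr) → R = 113.55 kip·ft; (S or Lr or R) → R = 113.55 kip·ft.
[1] 1.0(7.32) + 1.0(130.11) + 0.6(113.55) = 205.56
[2] 1.0(7.32) + 1.0(113.55) + 0.7(86.98) = 181.76
[3] 1.0(7.32) + 0.6(86.98) + 0.7(113.55) = 138.99
[4] 0.6(7.32) - 1.0(86.98) = -82.59
Combination 1 governs: M = 205.56 kip·ft.

205.56 kip·ft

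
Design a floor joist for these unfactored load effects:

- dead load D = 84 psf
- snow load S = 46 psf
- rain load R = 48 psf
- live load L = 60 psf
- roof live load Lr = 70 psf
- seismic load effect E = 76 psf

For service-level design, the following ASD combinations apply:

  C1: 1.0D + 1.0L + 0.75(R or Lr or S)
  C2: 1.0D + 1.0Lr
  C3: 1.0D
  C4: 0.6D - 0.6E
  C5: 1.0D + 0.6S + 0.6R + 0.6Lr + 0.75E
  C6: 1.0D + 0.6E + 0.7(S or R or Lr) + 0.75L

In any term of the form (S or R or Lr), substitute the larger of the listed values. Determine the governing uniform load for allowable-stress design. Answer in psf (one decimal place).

(R or Lr or S) → Lr = 70 psf; (S or R or Lr) → Lr = 70 psf.
C1: 1.0(84) + 1.0(60) + 0.75(70) = 84.0 + 60.0 + 52.5 = 196.5
C2: 1.0(84) + 1.0(70) = 84.0 + 70.0 = 154.0
C3: 1.0(84) = 84.0
C4: 0.6(84) - 0.6(76) = 50.4 - 45.6 = 4.8
C5: 1.0(84) + 0.6(46) + 0.6(48) + 0.6(70) + 0.75(76) = 84.0 + 27.6 + 28.8 + 42.0 + 57.0 = 239.4
C6: 1.0(84) + 0.6(76) + 0.7(70) + 0.75(60) = 84.0 + 45.6 + 49.0 + 45.0 = 223.6
Combination 5 governs: q = 239.4 psf.

239.4 psf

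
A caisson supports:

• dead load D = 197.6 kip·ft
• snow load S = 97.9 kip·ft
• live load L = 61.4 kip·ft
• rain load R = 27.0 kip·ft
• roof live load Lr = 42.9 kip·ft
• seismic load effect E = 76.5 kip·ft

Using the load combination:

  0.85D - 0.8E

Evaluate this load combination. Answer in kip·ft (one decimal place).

106.8 kip·ft

0.85(197.6) - 0.8(76.5) = 106.8
M_u = 106.8 kip·ft.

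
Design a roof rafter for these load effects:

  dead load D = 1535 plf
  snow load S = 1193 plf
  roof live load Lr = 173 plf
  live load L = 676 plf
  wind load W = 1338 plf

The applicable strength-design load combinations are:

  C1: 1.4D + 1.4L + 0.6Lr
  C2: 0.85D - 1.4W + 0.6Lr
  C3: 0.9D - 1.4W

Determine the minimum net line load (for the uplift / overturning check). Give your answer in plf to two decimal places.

-491.70 plf

C1: 1.4(1535) + 1.4(676) + 0.6(173) = 2149.00 + 946.40 + 103.80 = 3199.20
C2: 0.85(1535) - 1.4(1338) + 0.6(173) = 1304.75 - 1873.20 + 103.80 = -464.65
C3: 0.9(1535) - 1.4(1338) = 1381.50 - 1873.20 = -491.70
Combination 3 gives the minimum: -491.70 plf.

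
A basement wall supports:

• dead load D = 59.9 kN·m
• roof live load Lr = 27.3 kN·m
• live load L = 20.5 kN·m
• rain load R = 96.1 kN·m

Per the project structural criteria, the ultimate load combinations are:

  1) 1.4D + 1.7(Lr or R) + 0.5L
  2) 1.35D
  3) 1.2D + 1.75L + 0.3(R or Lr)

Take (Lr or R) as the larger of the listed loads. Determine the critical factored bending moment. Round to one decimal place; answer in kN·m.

257.5 kN·m

(Lr or R) → R = 96.1 kN·m; (R or Lr) → R = 96.1 kN·m.
1) 1.4(59.9) + 1.7(96.1) + 0.5(20.5) = 257.5
2) 1.35(59.9) = 80.9
3) 1.2(59.9) + 1.75(20.5) + 0.3(96.1) = 71.9 + 35.9 + 28.8 = 136.6
Maximum is from combination 1.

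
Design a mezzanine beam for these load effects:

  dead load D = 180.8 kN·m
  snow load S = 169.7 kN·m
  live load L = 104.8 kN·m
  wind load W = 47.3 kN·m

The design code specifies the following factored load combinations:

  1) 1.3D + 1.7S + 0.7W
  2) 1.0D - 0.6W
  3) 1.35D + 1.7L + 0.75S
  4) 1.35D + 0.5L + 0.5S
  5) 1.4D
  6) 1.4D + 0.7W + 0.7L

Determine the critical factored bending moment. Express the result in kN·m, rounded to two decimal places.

556.64 kN·m

1) 1.3(180.8) + 1.7(169.7) + 0.7(47.3) = 556.64
2) 1.0(180.8) - 0.6(47.3) = 152.42
3) 1.35(180.8) + 1.7(104.8) + 0.75(169.7) = 549.52
4) 1.35(180.8) + 0.5(104.8) + 0.5(169.7) = 381.33
5) 1.4(180.8) = 253.12
6) 1.4(180.8) + 0.7(47.3) + 0.7(104.8) = 359.59
Combination 1 governs: M_u = 556.64 kN·m.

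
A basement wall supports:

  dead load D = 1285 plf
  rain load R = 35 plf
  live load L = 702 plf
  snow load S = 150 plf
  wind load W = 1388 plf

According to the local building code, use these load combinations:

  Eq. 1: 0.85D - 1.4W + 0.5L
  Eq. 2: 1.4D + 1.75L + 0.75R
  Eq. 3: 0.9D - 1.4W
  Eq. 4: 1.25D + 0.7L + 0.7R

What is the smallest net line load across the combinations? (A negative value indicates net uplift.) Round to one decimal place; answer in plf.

Eq. 1: 0.85(1285) - 1.4(1388) + 0.5(702) = -500.0
Eq. 2: 1.4(1285) + 1.75(702) + 0.75(35) = 1799.0 + 1228.5 + 26.3 = 3053.8
Eq. 3: 0.9(1285) - 1.4(1388) = 1156.5 - 1943.2 = -786.7
Eq. 4: 1.25(1285) + 0.7(702) + 0.7(35) = 1606.3 + 491.4 + 24.5 = 2122.2
Combination 3 gives the minimum: -786.7 plf.

-786.7 plf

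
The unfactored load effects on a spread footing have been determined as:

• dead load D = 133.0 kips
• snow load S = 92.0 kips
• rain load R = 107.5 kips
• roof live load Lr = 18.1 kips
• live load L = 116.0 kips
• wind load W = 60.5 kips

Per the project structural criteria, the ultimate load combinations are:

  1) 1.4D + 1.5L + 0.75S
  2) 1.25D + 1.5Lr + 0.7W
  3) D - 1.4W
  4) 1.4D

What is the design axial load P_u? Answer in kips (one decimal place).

429.2 kips

1) 1.4(133.0) + 1.5(116.0) + 0.75(92.0) = 429.2
2) 1.25(133.0) + 1.5(18.1) + 0.7(60.5) = 235.8
3) 1.0(133.0) - 1.4(60.5) = 48.3
4) 1.4(133.0) = 186.2
Combination 1 governs: P_u = 429.2 kips.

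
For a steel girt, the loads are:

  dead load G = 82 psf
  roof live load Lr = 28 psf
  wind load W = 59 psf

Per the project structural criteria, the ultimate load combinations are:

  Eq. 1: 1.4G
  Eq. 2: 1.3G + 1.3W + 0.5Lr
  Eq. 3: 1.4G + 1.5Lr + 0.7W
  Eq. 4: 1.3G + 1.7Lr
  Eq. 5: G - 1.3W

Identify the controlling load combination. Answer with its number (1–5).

Combination 3

Eq. 1: 1.4(82) = 114.80
Eq. 2: 1.3(82) + 1.3(59) + 0.5(28) = 106.60 + 76.70 + 14.00 = 197.30
Eq. 3: 1.4(82) + 1.5(28) + 0.7(59) = 114.80 + 42.00 + 41.30 = 198.10
Eq. 4: 1.3(82) + 1.7(28) = 106.60 + 47.60 = 154.20
Eq. 5: 1.0(82) - 1.3(59) = 82.00 - 76.70 = 5.30
The largest value is 198.10 psf from combination 3.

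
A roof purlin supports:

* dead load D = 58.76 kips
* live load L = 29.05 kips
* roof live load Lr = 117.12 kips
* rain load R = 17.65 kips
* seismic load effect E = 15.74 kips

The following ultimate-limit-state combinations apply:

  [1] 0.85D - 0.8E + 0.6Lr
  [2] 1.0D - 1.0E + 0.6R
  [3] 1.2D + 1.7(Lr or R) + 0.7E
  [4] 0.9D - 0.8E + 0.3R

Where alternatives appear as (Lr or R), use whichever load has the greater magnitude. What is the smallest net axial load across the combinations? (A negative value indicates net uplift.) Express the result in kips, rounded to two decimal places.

45.59 kips

(Lr or R) → Lr = 117.12 kips.
[1] 0.85(58.76) - 0.8(15.74) + 0.6(117.12) = 49.95 - 12.59 + 70.27 = 107.63
[2] 1.0(58.76) - 1.0(15.74) + 0.6(17.65) = 58.76 - 15.74 + 10.59 = 53.61
[3] 1.2(58.76) + 1.7(117.12) + 0.7(15.74) = 70.51 + 199.10 + 11.02 = 280.63
[4] 0.9(58.76) - 0.8(15.74) + 0.3(17.65) = 52.88 - 12.59 + 5.30 = 45.59
Combination 4 gives the minimum: 45.59 kips.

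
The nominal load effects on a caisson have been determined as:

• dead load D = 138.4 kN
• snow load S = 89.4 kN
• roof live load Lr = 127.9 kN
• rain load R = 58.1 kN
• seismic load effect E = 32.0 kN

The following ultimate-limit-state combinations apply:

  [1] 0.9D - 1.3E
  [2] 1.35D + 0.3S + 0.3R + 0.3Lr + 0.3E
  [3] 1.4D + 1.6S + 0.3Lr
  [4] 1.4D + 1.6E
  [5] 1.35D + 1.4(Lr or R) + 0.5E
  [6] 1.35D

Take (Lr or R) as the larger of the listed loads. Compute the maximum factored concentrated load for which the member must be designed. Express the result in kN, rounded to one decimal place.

381.9 kN

(Lr or R) → Lr = 127.9 kN.
[1] 0.9(138.4) - 1.3(32.0) = 124.6 - 41.6 = 83.0
[2] 1.35(138.4) + 0.3(89.4) + 0.3(58.1) + 0.3(127.9) + 0.3(32.0) = 279.1
[3] 1.4(138.4) + 1.6(89.4) + 0.3(127.9) = 193.8 + 143.0 + 38.4 = 375.2
[4] 1.4(138.4) + 1.6(32.0) = 193.8 + 51.2 = 245.0
[5] 1.35(138.4) + 1.4(127.9) + 0.5(32.0) = 186.8 + 179.1 + 16.0 = 381.9
[6] 1.35(138.4) = 186.8
The controlling combination is 5, giving 381.9 kN.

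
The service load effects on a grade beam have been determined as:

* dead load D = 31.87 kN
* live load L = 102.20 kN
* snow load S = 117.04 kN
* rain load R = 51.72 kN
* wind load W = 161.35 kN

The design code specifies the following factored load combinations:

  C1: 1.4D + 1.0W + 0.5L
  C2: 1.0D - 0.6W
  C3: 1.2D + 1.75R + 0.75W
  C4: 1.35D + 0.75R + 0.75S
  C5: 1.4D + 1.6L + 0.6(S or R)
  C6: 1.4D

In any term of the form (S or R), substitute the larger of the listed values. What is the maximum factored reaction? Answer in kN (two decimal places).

278.36 kN

(S or R) → S = 117.04 kN.
C1: 1.4(31.87) + 1.0(161.35) + 0.5(102.20) = 44.62 + 161.35 + 51.10 = 257.07
C2: 1.0(31.87) - 0.6(161.35) = 31.87 - 96.81 = -64.94
C3: 1.2(31.87) + 1.75(51.72) + 0.75(161.35) = 249.77
C4: 1.35(31.87) + 0.75(51.72) + 0.75(117.04) = 43.02 + 38.79 + 87.78 = 169.59
C5: 1.4(31.87) + 1.6(102.20) + 0.6(117.04) = 44.62 + 163.52 + 70.22 = 278.36
C6: 1.4(31.87) = 44.62
Maximum is from combination 5.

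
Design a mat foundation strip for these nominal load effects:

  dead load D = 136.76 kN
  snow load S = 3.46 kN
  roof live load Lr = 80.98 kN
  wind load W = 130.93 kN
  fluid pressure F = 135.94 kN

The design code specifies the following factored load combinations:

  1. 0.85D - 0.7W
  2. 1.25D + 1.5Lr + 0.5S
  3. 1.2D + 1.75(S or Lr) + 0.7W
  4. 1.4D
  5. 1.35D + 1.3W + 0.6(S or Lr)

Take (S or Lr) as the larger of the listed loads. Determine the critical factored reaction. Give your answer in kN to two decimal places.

(S or Lr) → Lr = 80.98 kN.
1. 0.85(136.76) - 0.7(130.93) = 24.60
2. 1.25(136.76) + 1.5(80.98) + 0.5(3.46) = 294.15
3. 1.2(136.76) + 1.75(80.98) + 0.7(130.93) = 397.48
4. 1.4(136.76) = 191.46
5. 1.35(136.76) + 1.3(130.93) + 0.6(80.98) = 403.42
Maximum is from combination 5.

403.42 kN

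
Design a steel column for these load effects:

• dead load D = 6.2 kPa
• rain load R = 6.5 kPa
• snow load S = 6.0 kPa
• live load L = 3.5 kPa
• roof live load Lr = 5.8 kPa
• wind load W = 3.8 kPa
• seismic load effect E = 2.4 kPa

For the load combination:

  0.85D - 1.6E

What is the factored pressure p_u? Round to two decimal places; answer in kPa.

1.43 kPa

0.85(6.2) - 1.6(2.4) = 5.27 - 3.84 = 1.43
p_u = 1.43 kPa.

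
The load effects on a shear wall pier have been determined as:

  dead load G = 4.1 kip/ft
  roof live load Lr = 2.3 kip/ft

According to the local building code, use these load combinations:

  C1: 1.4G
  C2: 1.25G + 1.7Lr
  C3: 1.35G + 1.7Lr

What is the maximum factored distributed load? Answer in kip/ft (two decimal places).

9.45 kip/ft

C1: 1.4(4.1) = 5.74
C2: 1.25(4.1) + 1.7(2.3) = 5.13 + 3.91 = 9.04
C3: 1.35(4.1) + 1.7(2.3) = 5.54 + 3.91 = 9.45
Combination 3 governs: w_u = 9.45 kip/ft.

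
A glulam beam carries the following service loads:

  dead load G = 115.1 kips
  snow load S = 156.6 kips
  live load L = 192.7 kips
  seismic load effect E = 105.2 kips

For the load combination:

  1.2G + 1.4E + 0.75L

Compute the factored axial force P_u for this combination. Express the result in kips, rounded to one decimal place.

1.2(115.1) + 1.4(105.2) + 0.75(192.7) = 138.1 + 147.3 + 144.5 = 429.9
P_u = 429.9 kips.

429.9 kips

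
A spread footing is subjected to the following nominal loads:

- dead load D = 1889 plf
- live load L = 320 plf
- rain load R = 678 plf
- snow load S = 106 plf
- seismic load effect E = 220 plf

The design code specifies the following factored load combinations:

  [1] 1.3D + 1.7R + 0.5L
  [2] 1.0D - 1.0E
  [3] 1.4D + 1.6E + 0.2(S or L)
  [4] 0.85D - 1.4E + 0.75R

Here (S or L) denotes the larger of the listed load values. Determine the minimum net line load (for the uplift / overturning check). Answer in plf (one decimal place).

1669.0 plf

(S or L) → L = 320 plf.
[1] 1.3(1889) + 1.7(678) + 0.5(320) = 2455.7 + 1152.6 + 160.0 = 3768.3
[2] 1.0(1889) - 1.0(220) = 1889.0 - 220.0 = 1669.0
[3] 1.4(1889) + 1.6(220) + 0.2(320) = 2644.6 + 352.0 + 64.0 = 3060.6
[4] 0.85(1889) - 1.4(220) + 0.75(678) = 1605.7 - 308.0 + 508.5 = 1806.2
Combination 2 gives the minimum: 1669.0 plf.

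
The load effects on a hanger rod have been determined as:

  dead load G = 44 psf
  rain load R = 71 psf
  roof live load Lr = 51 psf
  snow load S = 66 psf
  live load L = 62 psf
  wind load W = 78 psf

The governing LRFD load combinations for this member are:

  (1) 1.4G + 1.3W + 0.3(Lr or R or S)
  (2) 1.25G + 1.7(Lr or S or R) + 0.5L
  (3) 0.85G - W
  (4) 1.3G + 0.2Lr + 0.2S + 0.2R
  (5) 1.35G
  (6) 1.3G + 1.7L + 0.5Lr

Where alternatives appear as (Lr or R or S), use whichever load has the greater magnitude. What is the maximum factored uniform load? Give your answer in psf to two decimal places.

(Lr or R or S) → R = 71 psf; (Lr or S or R) → R = 71 psf.
(1) 1.4(44) + 1.3(78) + 0.3(71) = 61.60 + 101.40 + 21.30 = 184.30
(2) 1.25(44) + 1.7(71) + 0.5(62) = 55.00 + 120.70 + 31.00 = 206.70
(3) 0.85(44) - 1.0(78) = 37.40 - 78.00 = -40.60
(4) 1.3(44) + 0.2(51) + 0.2(66) + 0.2(71) = 57.20 + 10.20 + 13.20 + 14.20 = 94.80
(5) 1.35(44) = 59.40
(6) 1.3(44) + 1.7(62) + 0.5(51) = 57.20 + 105.40 + 25.50 = 188.10
Combination 2 governs: q_u = 206.70 psf.

206.70 psf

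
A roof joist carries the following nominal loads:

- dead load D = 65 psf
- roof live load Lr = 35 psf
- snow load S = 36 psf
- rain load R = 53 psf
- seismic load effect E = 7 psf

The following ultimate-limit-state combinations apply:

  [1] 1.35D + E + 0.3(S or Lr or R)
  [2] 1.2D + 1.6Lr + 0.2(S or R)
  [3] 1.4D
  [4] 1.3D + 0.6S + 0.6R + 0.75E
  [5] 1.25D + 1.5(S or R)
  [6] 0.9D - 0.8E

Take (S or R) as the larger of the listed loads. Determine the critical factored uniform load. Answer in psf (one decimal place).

160.8 psf

(S or Lr or R) → R = 53 psf; (S or R) → R = 53 psf.
[1] 1.35(65) + 1.0(7) + 0.3(53) = 87.8 + 7.0 + 15.9 = 110.7
[2] 1.2(65) + 1.6(35) + 0.2(53) = 78.0 + 56.0 + 10.6 = 144.6
[3] 1.4(65) = 91.0
[4] 1.3(65) + 0.6(36) + 0.6(53) + 0.75(7) = 84.5 + 21.6 + 31.8 + 5.3 = 143.2
[5] 1.25(65) + 1.5(53) = 81.3 + 79.5 = 160.8
[6] 0.9(65) - 0.8(7) = 58.5 - 5.6 = 52.9
Maximum is from combination 5.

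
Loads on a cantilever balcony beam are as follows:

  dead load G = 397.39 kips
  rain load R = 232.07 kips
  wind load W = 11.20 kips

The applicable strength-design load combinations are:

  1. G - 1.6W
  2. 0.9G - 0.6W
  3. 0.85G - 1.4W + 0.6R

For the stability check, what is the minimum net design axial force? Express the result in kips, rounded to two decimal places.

1. 1.0(397.39) - 1.6(11.20) = 379.47
2. 0.9(397.39) - 0.6(11.20) = 350.93
3. 0.85(397.39) - 1.4(11.20) + 0.6(232.07) = 461.34
Combination 2 gives the minimum: 350.93 kips.

350.93 kips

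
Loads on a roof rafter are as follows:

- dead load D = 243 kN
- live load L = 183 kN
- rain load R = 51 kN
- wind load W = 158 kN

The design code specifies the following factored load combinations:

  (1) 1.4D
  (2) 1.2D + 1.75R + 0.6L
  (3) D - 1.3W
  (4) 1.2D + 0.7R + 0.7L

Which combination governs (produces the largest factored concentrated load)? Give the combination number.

Combination 2

(1) 1.4(243) = 340.20
(2) 1.2(243) + 1.75(51) + 0.6(183) = 291.60 + 89.25 + 109.80 = 490.65
(3) 1.0(243) - 1.3(158) = 243.00 - 205.40 = 37.60
(4) 1.2(243) + 0.7(51) + 0.7(183) = 291.60 + 35.70 + 128.10 = 455.40
The largest value is 490.65 kN from combination 2.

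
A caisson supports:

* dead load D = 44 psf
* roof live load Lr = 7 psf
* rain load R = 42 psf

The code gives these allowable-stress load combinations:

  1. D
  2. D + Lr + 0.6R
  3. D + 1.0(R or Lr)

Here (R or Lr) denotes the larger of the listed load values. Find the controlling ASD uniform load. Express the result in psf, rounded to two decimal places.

(R or Lr) → R = 42 psf.
1. 1.0(44) = 44.00
2. 1.0(44) + 1.0(7) + 0.6(42) = 44.00 + 7.00 + 25.20 = 76.20
3. 1.0(44) + 1.0(42) = 44.00 + 42.00 = 86.00
Combination 3 governs: q = 86.00 psf.

86.00 psf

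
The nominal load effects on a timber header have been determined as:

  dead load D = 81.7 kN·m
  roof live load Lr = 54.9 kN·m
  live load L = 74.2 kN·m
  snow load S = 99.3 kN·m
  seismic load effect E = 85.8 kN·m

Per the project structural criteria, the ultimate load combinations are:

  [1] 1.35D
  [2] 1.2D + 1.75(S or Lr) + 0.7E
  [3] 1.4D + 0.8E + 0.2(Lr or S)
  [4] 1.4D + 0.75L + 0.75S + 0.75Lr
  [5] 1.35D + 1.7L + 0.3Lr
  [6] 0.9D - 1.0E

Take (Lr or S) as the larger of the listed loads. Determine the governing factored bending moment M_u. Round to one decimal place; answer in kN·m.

331.9 kN·m

(S or Lr) → S = 99.3 kN·m; (Lr or S) → S = 99.3 kN·m.
[1] 1.35(81.7) = 110.3
[2] 1.2(81.7) + 1.75(99.3) + 0.7(85.8) = 98.0 + 173.8 + 60.1 = 331.9
[3] 1.4(81.7) + 0.8(85.8) + 0.2(99.3) = 114.4 + 68.6 + 19.9 = 202.9
[4] 1.4(81.7) + 0.75(74.2) + 0.75(99.3) + 0.75(54.9) = 285.7
[5] 1.35(81.7) + 1.7(74.2) + 0.3(54.9) = 110.3 + 126.1 + 16.5 = 252.9
[6] 0.9(81.7) - 1.0(85.8) = 73.5 - 85.8 = -12.3
Combination 2 governs: M_u = 331.9 kN·m.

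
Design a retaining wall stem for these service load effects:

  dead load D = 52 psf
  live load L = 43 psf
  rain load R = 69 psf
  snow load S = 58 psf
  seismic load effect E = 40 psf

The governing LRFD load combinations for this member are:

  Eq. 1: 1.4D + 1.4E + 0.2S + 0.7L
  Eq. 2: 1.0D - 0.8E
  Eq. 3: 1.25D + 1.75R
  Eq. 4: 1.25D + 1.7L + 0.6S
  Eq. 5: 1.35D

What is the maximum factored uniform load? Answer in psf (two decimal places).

185.75 psf

Eq. 1: 1.4(52) + 1.4(40) + 0.2(58) + 0.7(43) = 170.50
Eq. 2: 1.0(52) - 0.8(40) = 20.00
Eq. 3: 1.25(52) + 1.75(69) = 185.75
Eq. 4: 1.25(52) + 1.7(43) + 0.6(58) = 172.90
Eq. 5: 1.35(52) = 70.20
Combination 3 governs: q_u = 185.75 psf.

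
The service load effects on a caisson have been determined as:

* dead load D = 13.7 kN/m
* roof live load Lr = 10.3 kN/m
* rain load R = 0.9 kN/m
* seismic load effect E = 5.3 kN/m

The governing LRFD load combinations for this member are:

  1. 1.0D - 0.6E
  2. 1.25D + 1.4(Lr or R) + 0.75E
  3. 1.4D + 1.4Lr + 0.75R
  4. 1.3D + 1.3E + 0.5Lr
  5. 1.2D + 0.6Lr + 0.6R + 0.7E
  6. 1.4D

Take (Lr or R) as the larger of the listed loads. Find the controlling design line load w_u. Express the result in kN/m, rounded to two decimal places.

(Lr or R) → Lr = 10.3 kN/m.
1. 1.0(13.7) - 0.6(5.3) = 13.70 - 3.18 = 10.52
2. 1.25(13.7) + 1.4(10.3) + 0.75(5.3) = 35.52
3. 1.4(13.7) + 1.4(10.3) + 0.75(0.9) = 19.18 + 14.42 + 0.68 = 34.28
4. 1.3(13.7) + 1.3(5.3) + 0.5(10.3) = 17.81 + 6.89 + 5.15 = 29.85
5. 1.2(13.7) + 0.6(10.3) + 0.6(0.9) + 0.7(5.3) = 16.44 + 6.18 + 0.54 + 3.71 = 26.87
6. 1.4(13.7) = 19.18
Combination 2 governs: w_u = 35.52 kN/m.

35.52 kN/m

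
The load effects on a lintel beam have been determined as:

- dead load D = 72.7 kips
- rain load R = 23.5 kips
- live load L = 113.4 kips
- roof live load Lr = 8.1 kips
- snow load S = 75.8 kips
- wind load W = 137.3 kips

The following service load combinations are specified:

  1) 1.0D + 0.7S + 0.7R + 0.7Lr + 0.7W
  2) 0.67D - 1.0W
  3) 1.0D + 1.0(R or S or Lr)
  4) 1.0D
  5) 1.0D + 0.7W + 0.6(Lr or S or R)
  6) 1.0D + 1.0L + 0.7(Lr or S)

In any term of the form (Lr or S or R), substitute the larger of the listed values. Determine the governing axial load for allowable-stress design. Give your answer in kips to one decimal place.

244.0 kips

(R or S or Lr) → S = 75.8 kips; (Lr or S or R) → S = 75.8 kips; (Lr or S) → S = 75.8 kips.
1) 1.0(72.7) + 0.7(75.8) + 0.7(23.5) + 0.7(8.1) + 0.7(137.3) = 244.0
2) 0.67(72.7) - 1.0(137.3) = 48.7 - 137.3 = -88.6
3) 1.0(72.7) + 1.0(75.8) = 72.7 + 75.8 = 148.5
4) 1.0(72.7) = 72.7
5) 1.0(72.7) + 0.7(137.3) + 0.6(75.8) = 72.7 + 96.1 + 45.5 = 214.3
6) 1.0(72.7) + 1.0(113.4) + 0.7(75.8) = 72.7 + 113.4 + 53.1 = 239.2
The controlling combination is 1, giving 244.0 kips.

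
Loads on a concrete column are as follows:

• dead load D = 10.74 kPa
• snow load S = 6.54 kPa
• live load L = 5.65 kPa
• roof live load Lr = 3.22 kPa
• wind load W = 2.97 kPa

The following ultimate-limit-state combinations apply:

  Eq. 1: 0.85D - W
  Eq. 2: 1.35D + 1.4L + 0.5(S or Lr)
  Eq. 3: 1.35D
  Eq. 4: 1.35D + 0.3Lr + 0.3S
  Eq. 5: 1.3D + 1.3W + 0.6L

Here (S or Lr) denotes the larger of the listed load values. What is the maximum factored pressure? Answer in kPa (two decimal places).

(S or Lr) → S = 6.54 kPa.
Eq. 1: 0.85(10.74) - 1.0(2.97) = 6.16
Eq. 2: 1.35(10.74) + 1.4(5.65) + 0.5(6.54) = 25.68
Eq. 3: 1.35(10.74) = 14.50
Eq. 4: 1.35(10.74) + 0.3(3.22) + 0.3(6.54) = 17.43
Eq. 5: 1.3(10.74) + 1.3(2.97) + 0.6(5.65) = 21.21
The controlling combination is 2, giving 25.68 kPa.

25.68 kPa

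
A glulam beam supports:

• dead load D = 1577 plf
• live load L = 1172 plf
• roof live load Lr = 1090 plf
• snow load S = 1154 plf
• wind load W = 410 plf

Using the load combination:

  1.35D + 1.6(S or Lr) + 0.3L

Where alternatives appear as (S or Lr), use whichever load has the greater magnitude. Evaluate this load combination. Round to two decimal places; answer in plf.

(S or Lr) → S = 1154 plf.
1.35(1577) + 1.6(1154) + 0.3(1172) = 2128.95 + 1846.40 + 351.60 = 4326.95
w_u = 4326.95 plf.

4326.95 plf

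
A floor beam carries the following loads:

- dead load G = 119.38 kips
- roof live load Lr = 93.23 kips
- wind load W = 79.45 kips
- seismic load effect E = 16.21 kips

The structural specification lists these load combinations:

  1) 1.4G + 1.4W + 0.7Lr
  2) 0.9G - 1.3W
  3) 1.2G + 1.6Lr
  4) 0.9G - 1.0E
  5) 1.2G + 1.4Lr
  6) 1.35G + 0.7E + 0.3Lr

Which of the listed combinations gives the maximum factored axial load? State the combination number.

1) 1.4(119.38) + 1.4(79.45) + 0.7(93.23) = 343.62
2) 0.9(119.38) - 1.3(79.45) = 4.16
3) 1.2(119.38) + 1.6(93.23) = 292.42
4) 0.9(119.38) - 1.0(16.21) = 91.23
5) 1.2(119.38) + 1.4(93.23) = 273.78
6) 1.35(119.38) + 0.7(16.21) + 0.3(93.23) = 200.48
The largest value is 343.62 kips from combination 1.

Combination 1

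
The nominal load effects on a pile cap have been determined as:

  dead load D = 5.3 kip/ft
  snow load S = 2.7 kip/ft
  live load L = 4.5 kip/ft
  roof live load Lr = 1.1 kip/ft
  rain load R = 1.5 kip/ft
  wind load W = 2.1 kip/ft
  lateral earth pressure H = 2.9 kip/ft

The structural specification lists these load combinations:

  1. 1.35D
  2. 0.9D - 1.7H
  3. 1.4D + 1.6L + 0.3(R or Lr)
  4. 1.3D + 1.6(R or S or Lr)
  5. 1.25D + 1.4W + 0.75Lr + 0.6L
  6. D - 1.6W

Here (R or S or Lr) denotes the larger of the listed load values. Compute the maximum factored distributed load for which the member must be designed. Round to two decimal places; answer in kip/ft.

(R or Lr) → R = 1.5 kip/ft; (R or S or Lr) → S = 2.7 kip/ft.
1. 1.35(5.3) = 7.16
2. 0.9(5.3) - 1.7(2.9) = -0.16
3. 1.4(5.3) + 1.6(4.5) + 0.3(1.5) = 15.07
4. 1.3(5.3) + 1.6(2.7) = 11.21
5. 1.25(5.3) + 1.4(2.1) + 0.75(1.1) + 0.6(4.5) = 13.09
6. 1.0(5.3) - 1.6(2.1) = 1.94
The controlling combination is 3, giving 15.07 kip/ft.

15.07 kip/ft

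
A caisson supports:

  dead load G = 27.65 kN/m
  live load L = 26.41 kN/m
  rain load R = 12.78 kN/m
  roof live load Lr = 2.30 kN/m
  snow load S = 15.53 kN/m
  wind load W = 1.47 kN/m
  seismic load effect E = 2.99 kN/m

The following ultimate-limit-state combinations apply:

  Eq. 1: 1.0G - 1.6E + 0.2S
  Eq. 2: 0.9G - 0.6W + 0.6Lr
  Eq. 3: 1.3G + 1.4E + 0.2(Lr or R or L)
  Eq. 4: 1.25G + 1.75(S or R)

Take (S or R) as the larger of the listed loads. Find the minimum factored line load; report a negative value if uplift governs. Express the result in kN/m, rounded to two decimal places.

25.38 kN/m

(Lr or R or L) → L = 26.41 kN/m; (S or R) → S = 15.53 kN/m.
Eq. 1: 1.0(27.65) - 1.6(2.99) + 0.2(15.53) = 25.97
Eq. 2: 0.9(27.65) - 0.6(1.47) + 0.6(2.30) = 25.38
Eq. 3: 1.3(27.65) + 1.4(2.99) + 0.2(26.41) = 45.41
Eq. 4: 1.25(27.65) + 1.75(15.53) = 34.56 + 27.18 = 61.74
Combination 2 gives the minimum: 25.38 kN/m.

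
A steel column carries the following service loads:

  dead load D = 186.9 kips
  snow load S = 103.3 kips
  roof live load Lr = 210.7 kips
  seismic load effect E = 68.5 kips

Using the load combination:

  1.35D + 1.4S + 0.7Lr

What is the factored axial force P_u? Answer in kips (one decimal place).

1.35(186.9) + 1.4(103.3) + 0.7(210.7) = 252.3 + 144.6 + 147.5 = 544.4
P_u = 544.4 kips.

544.4 kips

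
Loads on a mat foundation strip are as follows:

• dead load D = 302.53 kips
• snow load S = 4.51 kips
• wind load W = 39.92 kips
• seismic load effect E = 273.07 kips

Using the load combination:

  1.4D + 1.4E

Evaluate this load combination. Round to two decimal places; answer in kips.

1.4(302.53) + 1.4(273.07) = 423.54 + 382.30 = 805.84
P_u = 805.84 kips.

805.84 kips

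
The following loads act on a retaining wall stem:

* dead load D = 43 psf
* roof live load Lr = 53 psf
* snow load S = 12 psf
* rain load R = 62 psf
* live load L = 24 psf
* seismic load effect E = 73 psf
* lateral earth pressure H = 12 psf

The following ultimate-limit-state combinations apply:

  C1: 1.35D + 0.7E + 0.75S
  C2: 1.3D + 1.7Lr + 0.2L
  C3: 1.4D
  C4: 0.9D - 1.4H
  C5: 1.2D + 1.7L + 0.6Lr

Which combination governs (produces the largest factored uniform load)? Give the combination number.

C1: 1.35(43) + 0.7(73) + 0.75(12) = 58.1 + 51.1 + 9.0 = 118.2
C2: 1.3(43) + 1.7(53) + 0.2(24) = 55.9 + 90.1 + 4.8 = 150.8
C3: 1.4(43) = 60.2
C4: 0.9(43) - 1.4(12) = 38.7 - 16.8 = 21.9
C5: 1.2(43) + 1.7(24) + 0.6(53) = 51.6 + 40.8 + 31.8 = 124.2
The largest value is 150.8 psf from combination 2.

Combination 2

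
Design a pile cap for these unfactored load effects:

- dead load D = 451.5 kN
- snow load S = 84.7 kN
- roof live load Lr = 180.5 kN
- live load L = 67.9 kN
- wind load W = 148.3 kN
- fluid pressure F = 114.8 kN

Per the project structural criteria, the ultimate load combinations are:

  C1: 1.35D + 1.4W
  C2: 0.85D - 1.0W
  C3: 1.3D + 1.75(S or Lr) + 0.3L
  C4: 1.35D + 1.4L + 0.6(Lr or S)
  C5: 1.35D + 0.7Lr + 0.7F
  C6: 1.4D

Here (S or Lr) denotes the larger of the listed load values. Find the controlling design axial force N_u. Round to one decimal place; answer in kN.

(S or Lr) → Lr = 180.5 kN; (Lr or S) → Lr = 180.5 kN.
C1: 1.35(451.5) + 1.4(148.3) = 817.1
C2: 0.85(451.5) - 1.0(148.3) = 235.5
C3: 1.3(451.5) + 1.75(180.5) + 0.3(67.9) = 923.2
C4: 1.35(451.5) + 1.4(67.9) + 0.6(180.5) = 812.9
C5: 1.35(451.5) + 0.7(180.5) + 0.7(114.8) = 816.2
C6: 1.4(451.5) = 632.1
The controlling combination is 3, giving 923.2 kN.

923.2 kN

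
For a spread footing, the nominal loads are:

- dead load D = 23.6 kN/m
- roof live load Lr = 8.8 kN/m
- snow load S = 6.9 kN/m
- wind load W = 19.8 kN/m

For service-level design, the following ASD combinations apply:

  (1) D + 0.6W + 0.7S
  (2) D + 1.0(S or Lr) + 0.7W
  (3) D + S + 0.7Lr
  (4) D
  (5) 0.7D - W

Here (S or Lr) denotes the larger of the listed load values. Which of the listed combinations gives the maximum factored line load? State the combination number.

(S or Lr) → Lr = 8.8 kN/m.
(1) 1.0(23.6) + 0.6(19.8) + 0.7(6.9) = 40.31
(2) 1.0(23.6) + 1.0(8.8) + 0.7(19.8) = 46.26
(3) 1.0(23.6) + 1.0(6.9) + 0.7(8.8) = 36.66
(4) 1.0(23.6) = 23.60
(5) 0.7(23.6) - 1.0(19.8) = -3.28
The largest value is 46.26 kN/m from combination 2.

Combination 2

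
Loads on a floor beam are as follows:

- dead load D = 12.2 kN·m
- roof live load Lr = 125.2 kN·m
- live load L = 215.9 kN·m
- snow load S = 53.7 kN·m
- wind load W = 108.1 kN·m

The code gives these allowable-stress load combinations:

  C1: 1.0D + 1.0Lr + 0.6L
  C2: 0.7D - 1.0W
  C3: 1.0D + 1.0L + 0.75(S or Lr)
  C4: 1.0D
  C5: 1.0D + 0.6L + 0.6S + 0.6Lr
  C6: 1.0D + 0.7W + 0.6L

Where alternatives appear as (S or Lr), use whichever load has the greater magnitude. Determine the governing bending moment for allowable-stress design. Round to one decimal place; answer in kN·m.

(S or Lr) → Lr = 125.2 kN·m.
C1: 1.0(12.2) + 1.0(125.2) + 0.6(215.9) = 12.2 + 125.2 + 129.5 = 266.9
C2: 0.7(12.2) - 1.0(108.1) = 8.5 - 108.1 = -99.6
C3: 1.0(12.2) + 1.0(215.9) + 0.75(125.2) = 12.2 + 215.9 + 93.9 = 322.0
C4: 1.0(12.2) = 12.2
C5: 1.0(12.2) + 0.6(215.9) + 0.6(53.7) + 0.6(125.2) = 249.1
C6: 1.0(12.2) + 0.7(108.1) + 0.6(215.9) = 12.2 + 75.7 + 129.5 = 217.4
Combination 3 governs: M = 322.0 kN·m.

322.0 kN·m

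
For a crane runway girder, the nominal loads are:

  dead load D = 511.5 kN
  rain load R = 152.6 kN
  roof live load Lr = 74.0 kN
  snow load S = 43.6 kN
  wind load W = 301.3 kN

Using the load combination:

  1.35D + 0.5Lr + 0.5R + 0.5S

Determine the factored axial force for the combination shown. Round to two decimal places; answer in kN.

825.63 kN

1.35(511.5) + 0.5(74.0) + 0.5(152.6) + 0.5(43.6) = 690.53 + 37.00 + 76.30 + 21.80 = 825.63
N_u = 825.63 kN.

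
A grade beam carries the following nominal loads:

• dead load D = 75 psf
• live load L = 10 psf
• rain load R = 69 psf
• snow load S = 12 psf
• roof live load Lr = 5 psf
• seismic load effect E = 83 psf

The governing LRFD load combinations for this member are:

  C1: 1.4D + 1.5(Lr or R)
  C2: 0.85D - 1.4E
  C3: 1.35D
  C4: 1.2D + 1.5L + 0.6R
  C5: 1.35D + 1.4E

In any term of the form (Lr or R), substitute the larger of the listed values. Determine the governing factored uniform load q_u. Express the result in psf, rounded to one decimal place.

217.5 psf

(Lr or R) → R = 69 psf.
C1: 1.4(75) + 1.5(69) = 105.0 + 103.5 = 208.5
C2: 0.85(75) - 1.4(83) = -52.5
C3: 1.35(75) = 101.3
C4: 1.2(75) + 1.5(10) + 0.6(69) = 90.0 + 15.0 + 41.4 = 146.4
C5: 1.35(75) + 1.4(83) = 101.3 + 116.2 = 217.5
The controlling combination is 5, giving 217.5 psf.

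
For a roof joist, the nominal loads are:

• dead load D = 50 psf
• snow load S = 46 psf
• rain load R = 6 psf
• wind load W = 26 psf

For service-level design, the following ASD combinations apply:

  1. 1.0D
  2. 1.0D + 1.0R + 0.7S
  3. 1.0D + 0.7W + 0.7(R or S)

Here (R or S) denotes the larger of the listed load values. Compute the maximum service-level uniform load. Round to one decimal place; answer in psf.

(R or S) → S = 46 psf.
1. 1.0(50) = 50.0
2. 1.0(50) + 1.0(6) + 0.7(46) = 88.2
3. 1.0(50) + 0.7(26) + 0.7(46) = 100.4
The controlling combination is 3, giving 100.4 psf.

100.4 psf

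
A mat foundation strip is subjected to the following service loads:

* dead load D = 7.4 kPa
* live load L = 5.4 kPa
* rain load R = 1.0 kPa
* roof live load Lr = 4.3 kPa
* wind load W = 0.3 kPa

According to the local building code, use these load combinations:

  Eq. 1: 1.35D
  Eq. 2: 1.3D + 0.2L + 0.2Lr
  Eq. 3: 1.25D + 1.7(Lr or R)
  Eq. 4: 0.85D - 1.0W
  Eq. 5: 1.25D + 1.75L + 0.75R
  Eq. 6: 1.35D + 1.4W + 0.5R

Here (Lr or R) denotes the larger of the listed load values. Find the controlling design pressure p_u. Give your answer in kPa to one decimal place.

(Lr or R) → Lr = 4.3 kPa.
Eq. 1: 1.35(7.4) = 10.0
Eq. 2: 1.3(7.4) + 0.2(5.4) + 0.2(4.3) = 9.6 + 1.1 + 0.9 = 11.6
Eq. 3: 1.25(7.4) + 1.7(4.3) = 9.3 + 7.3 = 16.6
Eq. 4: 0.85(7.4) - 1.0(0.3) = 6.3 - 0.3 = 6.0
Eq. 5: 1.25(7.4) + 1.75(5.4) + 0.75(1.0) = 19.5
Eq. 6: 1.35(7.4) + 1.4(0.3) + 0.5(1.0) = 10.0 + 0.4 + 0.5 = 10.9
Combination 5 governs: p_u = 19.5 kPa.

19.5 kPa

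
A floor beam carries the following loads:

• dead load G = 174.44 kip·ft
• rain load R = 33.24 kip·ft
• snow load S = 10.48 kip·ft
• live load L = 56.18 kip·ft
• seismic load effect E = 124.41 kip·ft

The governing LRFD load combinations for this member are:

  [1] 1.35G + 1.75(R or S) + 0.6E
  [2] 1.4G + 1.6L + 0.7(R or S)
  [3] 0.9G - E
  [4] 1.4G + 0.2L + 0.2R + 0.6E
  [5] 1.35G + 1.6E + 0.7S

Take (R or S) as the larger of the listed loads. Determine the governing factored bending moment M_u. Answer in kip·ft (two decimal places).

(R or S) → R = 33.24 kip·ft.
[1] 1.35(174.44) + 1.75(33.24) + 0.6(124.41) = 235.49 + 58.17 + 74.65 = 368.31
[2] 1.4(174.44) + 1.6(56.18) + 0.7(33.24) = 357.37
[3] 0.9(174.44) - 1.0(124.41) = 157.00 - 124.41 = 32.59
[4] 1.4(174.44) + 0.2(56.18) + 0.2(33.24) + 0.6(124.41) = 336.75
[5] 1.35(174.44) + 1.6(124.41) + 0.7(10.48) = 235.49 + 199.06 + 7.34 = 441.89
Maximum is from combination 5.

441.89 kip·ft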